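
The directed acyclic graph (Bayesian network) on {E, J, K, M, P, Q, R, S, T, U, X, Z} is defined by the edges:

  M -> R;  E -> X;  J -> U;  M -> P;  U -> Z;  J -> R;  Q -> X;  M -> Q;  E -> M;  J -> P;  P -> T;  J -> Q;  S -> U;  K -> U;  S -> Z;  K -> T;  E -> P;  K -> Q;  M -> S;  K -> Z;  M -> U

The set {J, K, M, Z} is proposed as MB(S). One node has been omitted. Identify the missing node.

S's parents: M.
Ch(S) = {U, Z}.
Parents of each child, excluding S:
  U also has parents J, K, M.
  Z's other parents are K, U.
MB(S) = {J, K, M, U, Z}.
Comparing with the claimed set, U is missing.

U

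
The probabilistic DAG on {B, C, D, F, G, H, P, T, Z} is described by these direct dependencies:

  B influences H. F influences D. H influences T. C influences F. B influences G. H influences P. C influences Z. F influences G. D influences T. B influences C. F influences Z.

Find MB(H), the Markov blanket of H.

Pa(H) = {B}.
H's children: P, T.
Parents of each child, excluding H:
  T: D
  P: —
So the Markov blanket of H is {B, D, P, T}.

{B, D, P, T}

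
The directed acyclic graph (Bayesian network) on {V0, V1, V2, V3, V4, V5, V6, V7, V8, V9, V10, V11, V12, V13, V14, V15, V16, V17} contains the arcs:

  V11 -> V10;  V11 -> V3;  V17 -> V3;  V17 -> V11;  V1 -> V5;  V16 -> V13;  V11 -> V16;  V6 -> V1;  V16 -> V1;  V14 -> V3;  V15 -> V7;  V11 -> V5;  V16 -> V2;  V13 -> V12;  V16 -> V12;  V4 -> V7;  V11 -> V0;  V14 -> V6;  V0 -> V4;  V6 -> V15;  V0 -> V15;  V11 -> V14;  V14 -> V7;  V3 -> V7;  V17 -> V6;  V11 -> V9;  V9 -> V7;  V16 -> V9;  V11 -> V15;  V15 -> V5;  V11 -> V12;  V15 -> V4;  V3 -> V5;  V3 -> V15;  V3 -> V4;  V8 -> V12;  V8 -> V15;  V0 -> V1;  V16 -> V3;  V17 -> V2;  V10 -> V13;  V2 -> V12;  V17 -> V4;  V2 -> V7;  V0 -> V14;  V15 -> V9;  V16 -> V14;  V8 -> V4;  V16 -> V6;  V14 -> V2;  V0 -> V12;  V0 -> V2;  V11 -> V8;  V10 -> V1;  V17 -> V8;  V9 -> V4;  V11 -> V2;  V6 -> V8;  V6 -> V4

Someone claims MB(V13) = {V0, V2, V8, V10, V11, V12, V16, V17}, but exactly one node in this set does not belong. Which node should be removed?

V17

A node's Markov blanket = Pa ∪ Ch ∪ (parents of Ch other than the node itself).
V13 has parents V10, V16.
V13 has child V12.
Other parents of V13's children:
  V12's other parents are V0, V2, V8, V11, V16.
MB(V13) = {V0, V2, V8, V10, V11, V12, V16}.
V17 is neither a parent, child, nor co-parent of V13, so it does not belong.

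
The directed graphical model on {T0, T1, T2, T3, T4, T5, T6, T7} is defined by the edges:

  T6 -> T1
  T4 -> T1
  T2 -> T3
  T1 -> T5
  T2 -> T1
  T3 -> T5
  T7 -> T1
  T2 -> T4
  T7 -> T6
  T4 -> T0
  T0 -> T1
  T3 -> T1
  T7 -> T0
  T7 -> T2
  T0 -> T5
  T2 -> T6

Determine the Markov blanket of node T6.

T6's parents: T2, T7.
T6 has child T1.
Other parents of T6's children:
  T1 also has parents T0, T2, T3, T4, T7.
So the Markov blanket of T6 is {T0, T1, T2, T3, T4, T7}.

{T0, T1, T2, T3, T4, T7}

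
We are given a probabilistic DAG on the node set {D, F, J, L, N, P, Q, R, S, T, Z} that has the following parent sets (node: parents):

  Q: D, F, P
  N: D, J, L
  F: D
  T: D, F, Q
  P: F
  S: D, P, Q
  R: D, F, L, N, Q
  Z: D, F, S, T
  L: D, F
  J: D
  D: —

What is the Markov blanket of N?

{D, F, J, L, Q, R}

Pa(N) = {D, J, L}.
N's children: R.
Co-parents of N (other parents of its children):
  R: D, F, L, Q
Union: {D, J, L} ∪ {R} ∪ {D, F, L, Q} = {D, F, J, L, Q, R}.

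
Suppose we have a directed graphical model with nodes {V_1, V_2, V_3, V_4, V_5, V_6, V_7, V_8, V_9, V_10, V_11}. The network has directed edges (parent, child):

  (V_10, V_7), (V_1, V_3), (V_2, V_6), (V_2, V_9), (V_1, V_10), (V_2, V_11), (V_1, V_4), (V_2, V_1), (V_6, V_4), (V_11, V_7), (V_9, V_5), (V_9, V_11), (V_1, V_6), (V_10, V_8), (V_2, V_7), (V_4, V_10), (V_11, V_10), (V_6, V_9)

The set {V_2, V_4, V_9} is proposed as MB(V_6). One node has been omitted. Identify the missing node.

V_1

V_6 has parents V_1, V_2.
Ch(V_6) = {V_4, V_9}.
Co-parents of V_6 (other parents of its children):
  V_9 also has parent V_2.
  parents(V_4) \ {V_6} = {V_1}.
MB(V_6) = {V_1, V_2, V_4, V_9}.
Comparing with the claimed set, V_1 is missing.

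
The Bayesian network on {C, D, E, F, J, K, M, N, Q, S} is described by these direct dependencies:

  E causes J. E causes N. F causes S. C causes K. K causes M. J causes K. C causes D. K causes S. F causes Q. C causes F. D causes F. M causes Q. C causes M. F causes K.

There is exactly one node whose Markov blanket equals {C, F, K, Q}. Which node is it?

M

The target node must have every member of {C, F, K, Q} as a parent, child, or co-parent, and no others.
Parents of M: C, K; children: Q; co-parents: F.
These exactly cover the given set, so the node is M.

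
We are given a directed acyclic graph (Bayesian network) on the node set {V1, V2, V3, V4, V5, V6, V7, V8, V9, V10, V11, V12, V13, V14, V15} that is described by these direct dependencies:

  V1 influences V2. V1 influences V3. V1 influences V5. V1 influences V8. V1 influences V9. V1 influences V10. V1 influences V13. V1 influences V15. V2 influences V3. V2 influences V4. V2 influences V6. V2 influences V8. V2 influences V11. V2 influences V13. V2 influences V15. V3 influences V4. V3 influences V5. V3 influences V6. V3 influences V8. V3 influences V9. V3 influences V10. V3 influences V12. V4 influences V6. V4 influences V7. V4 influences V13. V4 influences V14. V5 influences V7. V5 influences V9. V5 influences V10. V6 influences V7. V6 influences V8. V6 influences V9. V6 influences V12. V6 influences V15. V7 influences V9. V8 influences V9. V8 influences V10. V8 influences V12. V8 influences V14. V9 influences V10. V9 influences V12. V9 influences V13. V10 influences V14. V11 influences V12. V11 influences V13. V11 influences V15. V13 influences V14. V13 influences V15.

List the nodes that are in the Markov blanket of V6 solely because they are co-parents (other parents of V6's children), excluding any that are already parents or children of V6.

Children of V6: V7, V8, V9, V12, V15.
  V7: V4, V5
  V8: V1, V2, V3
  V9: V1, V3, V5, V7, V8
  V12: V3, V8, V9, V11
  V15: V1, V2, V11, V13
Excluding nodes already adjacent to V6 (V2, V3, V4, V7, V8, V9, V12, V15), the co-parent-only contribution is {V1, V5, V11, V13}.

{V1, V5, V11, V13}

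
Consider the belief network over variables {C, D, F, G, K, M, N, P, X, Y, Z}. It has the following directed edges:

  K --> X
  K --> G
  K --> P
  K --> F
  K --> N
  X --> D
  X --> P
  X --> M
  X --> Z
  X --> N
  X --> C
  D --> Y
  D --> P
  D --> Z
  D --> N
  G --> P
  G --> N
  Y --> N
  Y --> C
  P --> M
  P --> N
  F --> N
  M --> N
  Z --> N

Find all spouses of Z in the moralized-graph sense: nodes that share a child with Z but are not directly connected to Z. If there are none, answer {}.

{F, G, K, M, P, Y}

Children of Z: N.
  parents(N) \ {Z} = {D, F, G, K, M, P, X, Y}.
Excluding nodes already adjacent to Z (D, N, X), the co-parent-only contribution is {F, G, K, M, P, Y}.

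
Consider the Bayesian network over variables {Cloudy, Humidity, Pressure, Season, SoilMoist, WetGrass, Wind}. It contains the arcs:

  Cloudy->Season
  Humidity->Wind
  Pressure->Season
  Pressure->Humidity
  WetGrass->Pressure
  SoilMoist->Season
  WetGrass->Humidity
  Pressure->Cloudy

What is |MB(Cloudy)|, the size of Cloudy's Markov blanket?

Pa(Cloudy) = {Pressure}.
Ch(Cloudy) = {Season}.
Co-parents of Cloudy (other parents of its children):
  Season also has parents Pressure, SoilMoist.
MB(Cloudy) = {Pressure, Season, SoilMoist}, which has 3 nodes.

3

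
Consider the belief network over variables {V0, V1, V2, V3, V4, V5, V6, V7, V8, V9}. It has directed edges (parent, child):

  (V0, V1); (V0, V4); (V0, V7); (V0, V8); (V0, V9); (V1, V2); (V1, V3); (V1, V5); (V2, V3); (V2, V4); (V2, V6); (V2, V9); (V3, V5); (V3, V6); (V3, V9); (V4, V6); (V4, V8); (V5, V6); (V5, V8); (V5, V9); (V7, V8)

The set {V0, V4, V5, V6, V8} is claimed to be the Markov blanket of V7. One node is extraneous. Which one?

V7's children: V8.
V7 has parent V0.
Other parents of V7's children:
  V8's other parents are V0, V4, V5.
MB(V7) = {V0, V4, V5, V8}.
V6 is neither a parent, child, nor co-parent of V7, so it does not belong.

V6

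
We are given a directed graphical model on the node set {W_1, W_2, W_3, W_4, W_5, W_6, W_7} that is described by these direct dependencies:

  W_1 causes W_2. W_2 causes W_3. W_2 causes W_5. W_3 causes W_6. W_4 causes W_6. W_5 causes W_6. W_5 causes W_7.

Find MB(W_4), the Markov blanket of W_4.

{W_3, W_5, W_6}

Recall MB(v) = parents ∪ children ∪ spouses, where spouses are the other parents of v's children.
Pa(W_4) = {}.
Ch(W_4) = {W_6}.
Co-parents of W_4 (other parents of its children):
  parents(W_6) \ {W_4} = {W_3, W_5}.
MB(W_4) = {W_3, W_5, W_6}.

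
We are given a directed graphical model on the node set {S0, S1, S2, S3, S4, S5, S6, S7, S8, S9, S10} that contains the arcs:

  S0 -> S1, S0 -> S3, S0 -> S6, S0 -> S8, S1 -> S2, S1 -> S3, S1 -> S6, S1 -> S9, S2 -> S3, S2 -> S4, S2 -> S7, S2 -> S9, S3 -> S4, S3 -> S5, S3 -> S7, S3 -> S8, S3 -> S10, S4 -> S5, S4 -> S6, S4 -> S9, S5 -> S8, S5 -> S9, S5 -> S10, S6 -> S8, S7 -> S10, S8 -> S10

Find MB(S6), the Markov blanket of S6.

S6 has parents S0, S1, S4.
Ch(S6) = {S8}.
Parents of each child, excluding S6:
  S8's other parents are S0, S3, S5.
MB(S6) = {S0, S1, S3, S4, S5, S8}.

{S0, S1, S3, S4, S5, S8}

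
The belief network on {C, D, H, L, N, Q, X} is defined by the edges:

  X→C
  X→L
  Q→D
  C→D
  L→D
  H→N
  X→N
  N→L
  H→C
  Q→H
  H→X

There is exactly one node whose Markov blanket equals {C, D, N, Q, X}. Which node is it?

L

The target node must have every member of {C, D, N, Q, X} as a parent, child, or co-parent, and no others.
Parents of L: N, X; children: D; co-parents: C, Q.
These exactly cover the given set, so the node is L.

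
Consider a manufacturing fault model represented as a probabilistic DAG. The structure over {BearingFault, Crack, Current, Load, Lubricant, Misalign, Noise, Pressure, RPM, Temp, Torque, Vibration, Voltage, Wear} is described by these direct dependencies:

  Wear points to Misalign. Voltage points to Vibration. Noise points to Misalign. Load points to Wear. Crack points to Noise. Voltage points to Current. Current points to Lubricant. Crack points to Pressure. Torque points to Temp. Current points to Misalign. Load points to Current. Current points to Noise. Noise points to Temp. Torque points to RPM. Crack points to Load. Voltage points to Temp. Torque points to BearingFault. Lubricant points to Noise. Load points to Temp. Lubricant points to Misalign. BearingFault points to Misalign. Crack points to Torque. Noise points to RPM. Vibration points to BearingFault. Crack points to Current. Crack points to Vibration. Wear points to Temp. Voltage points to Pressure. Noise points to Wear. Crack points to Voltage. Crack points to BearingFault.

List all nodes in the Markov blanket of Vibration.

The Markov blanket of a node is its parents, its children, and the other parents of its children.
Pa(Vibration) = {Crack, Voltage}.
Ch(Vibration) = {BearingFault}.
For each child, the remaining parents (spouses of Vibration):
  parents(BearingFault) \ {Vibration} = {Crack, Torque}.
Taking the union gives {BearingFault, Crack, Torque, Voltage}.

{BearingFault, Crack, Torque, Voltage}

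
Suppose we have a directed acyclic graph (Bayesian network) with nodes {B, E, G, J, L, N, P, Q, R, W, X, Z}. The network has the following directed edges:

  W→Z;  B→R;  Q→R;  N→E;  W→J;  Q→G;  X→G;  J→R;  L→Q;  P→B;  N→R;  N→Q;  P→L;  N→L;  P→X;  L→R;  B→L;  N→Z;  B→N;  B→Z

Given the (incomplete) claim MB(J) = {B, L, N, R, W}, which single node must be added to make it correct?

Q

Recall MB(v) = parents ∪ children ∪ spouses, where spouses are the other parents of v's children.
Pa(J) = {W}.
J's children: R.
Co-parents of J (other parents of its children):
  R's other parents are B, L, N, Q.
MB(J) = {B, L, N, Q, R, W}.
Comparing with the claimed set, Q is missing.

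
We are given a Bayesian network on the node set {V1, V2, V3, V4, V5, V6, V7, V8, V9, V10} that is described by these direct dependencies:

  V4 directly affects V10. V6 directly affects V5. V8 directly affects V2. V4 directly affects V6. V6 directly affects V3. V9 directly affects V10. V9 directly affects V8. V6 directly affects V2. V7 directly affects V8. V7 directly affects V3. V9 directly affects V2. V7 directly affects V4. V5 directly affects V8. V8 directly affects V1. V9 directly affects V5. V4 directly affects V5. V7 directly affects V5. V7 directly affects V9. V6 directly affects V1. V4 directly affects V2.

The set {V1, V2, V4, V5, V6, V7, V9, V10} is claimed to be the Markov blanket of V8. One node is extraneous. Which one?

A node's Markov blanket = Pa ∪ Ch ∪ (parents of Ch other than the node itself).
V8 has children V1, V2.
V8's parents: V5, V7, V9.
Co-parents of V8 (other parents of its children):
  V1 also has parent V6.
  parents(V2) \ {V8} = {V4, V6, V9}.
MB(V8) = {V1, V2, V4, V5, V6, V7, V9}.
V10 is neither a parent, child, nor co-parent of V8, so it does not belong.

V10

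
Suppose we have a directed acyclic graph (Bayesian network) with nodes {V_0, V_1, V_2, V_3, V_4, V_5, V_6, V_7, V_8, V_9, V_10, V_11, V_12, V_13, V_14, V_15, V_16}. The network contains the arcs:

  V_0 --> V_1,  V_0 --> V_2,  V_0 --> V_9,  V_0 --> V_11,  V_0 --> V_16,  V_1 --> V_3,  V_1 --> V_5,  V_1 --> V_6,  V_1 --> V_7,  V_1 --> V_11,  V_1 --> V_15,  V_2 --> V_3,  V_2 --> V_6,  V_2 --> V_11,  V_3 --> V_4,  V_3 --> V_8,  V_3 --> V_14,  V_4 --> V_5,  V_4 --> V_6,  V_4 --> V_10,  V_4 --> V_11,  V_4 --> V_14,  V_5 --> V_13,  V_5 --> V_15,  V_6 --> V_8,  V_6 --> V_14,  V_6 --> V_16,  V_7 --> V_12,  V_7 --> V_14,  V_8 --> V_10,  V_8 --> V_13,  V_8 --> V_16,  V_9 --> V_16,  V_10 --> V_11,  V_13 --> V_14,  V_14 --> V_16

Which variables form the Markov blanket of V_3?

{V_1, V_2, V_4, V_6, V_7, V_8, V_13, V_14}

Ch(V_3) = {V_4, V_8, V_14}.
V_3's parents: V_1, V_2.
Co-parents of V_3 (other parents of its children):
  V_4: no additional parents.
  parents(V_8) \ {V_3} = {V_6}.
  parents(V_14) \ {V_3} = {V_4, V_6, V_7, V_13}.
MB(V_3) = {V_1, V_2, V_4, V_6, V_7, V_8, V_13, V_14}.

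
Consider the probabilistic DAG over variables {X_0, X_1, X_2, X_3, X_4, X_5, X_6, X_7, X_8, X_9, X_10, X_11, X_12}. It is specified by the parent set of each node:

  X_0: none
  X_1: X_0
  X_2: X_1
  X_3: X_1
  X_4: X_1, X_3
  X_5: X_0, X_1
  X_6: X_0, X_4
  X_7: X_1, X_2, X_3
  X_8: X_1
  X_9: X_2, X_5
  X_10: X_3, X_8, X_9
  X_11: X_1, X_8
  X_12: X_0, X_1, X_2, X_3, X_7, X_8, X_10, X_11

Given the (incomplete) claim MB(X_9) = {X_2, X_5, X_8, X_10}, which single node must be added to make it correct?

Pa(X_9) = {X_2, X_5}.
Children of X_9: X_10.
Other parents of X_9's children:
  parents(X_10) \ {X_9} = {X_3, X_8}.
MB(X_9) = {X_2, X_3, X_5, X_8, X_10}.
Comparing with the claimed set, X_3 is missing.

X_3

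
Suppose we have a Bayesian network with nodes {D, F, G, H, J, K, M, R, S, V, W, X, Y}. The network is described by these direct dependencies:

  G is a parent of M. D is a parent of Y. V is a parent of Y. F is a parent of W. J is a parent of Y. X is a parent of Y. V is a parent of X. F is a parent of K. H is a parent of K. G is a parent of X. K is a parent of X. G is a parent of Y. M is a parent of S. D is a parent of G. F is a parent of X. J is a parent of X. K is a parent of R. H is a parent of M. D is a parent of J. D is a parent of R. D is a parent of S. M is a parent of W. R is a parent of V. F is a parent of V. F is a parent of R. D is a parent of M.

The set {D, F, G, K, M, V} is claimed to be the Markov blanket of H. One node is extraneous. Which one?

By definition, MB(H) is built from H's parents, H's children, and the co-parents of H.
H's parents: none.
Ch(H) = {K, M}.
Parents of each child, excluding H:
  K: F
  M: D, G
MB(H) = {D, F, G, K, M}.
V is neither a parent, child, nor co-parent of H, so it does not belong.

V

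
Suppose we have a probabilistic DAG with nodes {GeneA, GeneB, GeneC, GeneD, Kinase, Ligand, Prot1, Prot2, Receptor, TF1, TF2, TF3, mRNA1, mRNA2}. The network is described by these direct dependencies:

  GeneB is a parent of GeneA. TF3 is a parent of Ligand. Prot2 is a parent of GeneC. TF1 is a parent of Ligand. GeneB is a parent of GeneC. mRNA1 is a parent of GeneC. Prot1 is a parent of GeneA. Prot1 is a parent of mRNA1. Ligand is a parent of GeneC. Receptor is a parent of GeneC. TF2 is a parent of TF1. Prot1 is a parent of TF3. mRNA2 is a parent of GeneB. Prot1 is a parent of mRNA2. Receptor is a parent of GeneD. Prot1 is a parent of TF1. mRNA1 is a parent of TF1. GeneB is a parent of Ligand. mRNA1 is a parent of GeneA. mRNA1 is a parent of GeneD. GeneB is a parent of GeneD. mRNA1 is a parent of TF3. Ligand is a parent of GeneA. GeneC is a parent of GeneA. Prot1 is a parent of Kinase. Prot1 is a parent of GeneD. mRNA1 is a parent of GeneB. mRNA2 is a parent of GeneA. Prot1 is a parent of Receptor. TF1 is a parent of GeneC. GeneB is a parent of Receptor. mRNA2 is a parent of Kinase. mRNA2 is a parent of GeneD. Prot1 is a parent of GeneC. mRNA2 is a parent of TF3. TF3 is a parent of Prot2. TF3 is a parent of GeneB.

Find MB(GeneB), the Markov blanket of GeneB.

{GeneA, GeneC, GeneD, Ligand, Prot1, Prot2, Receptor, TF1, TF3, mRNA1, mRNA2}

By definition, MB(GeneB) is built from GeneB's parents, GeneB's children, and the co-parents of GeneB.
Pa(GeneB) = {TF3, mRNA1, mRNA2}.
Children of GeneB: GeneA, GeneC, GeneD, Ligand, Receptor.
For each child, the remaining parents (spouses of GeneB):
  Receptor: Prot1
  Ligand: TF1, TF3
  GeneC: Ligand, Prot1, Prot2, Receptor, TF1, mRNA1
  GeneA: GeneC, Ligand, Prot1, mRNA1, mRNA2
  GeneD: Prot1, Receptor, mRNA1, mRNA2
Union: {TF3, mRNA1, mRNA2} ∪ {GeneA, GeneC, GeneD, Ligand, Receptor} ∪ {GeneC, Ligand, Prot1, Prot2, Receptor, TF1, TF3, mRNA1, mRNA2} = {GeneA, GeneC, GeneD, Ligand, Prot1, Prot2, Receptor, TF1, TF3, mRNA1, mRNA2}.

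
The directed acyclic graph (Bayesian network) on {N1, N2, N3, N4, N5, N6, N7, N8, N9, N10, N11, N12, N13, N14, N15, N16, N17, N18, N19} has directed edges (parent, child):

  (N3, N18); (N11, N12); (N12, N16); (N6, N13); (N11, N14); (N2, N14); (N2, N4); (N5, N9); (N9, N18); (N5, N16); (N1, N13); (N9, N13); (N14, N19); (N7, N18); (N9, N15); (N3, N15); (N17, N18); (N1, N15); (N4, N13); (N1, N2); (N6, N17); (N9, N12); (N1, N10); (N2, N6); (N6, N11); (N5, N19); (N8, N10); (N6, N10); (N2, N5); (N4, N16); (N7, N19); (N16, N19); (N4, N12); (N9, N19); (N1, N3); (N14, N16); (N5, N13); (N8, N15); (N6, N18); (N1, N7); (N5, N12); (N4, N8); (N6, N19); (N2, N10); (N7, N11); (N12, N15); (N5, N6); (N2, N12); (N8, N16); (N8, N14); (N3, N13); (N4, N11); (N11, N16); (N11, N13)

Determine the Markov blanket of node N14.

Pa(N14) = {N2, N8, N11}.
N14's children: N16, N19.
Co-parents of N14 (other parents of its children):
  parents(N16) \ {N14} = {N4, N5, N8, N11, N12}.
  parents(N19) \ {N14} = {N5, N6, N7, N9, N16}.
Taking the union gives {N2, N4, N5, N6, N7, N8, N9, N11, N12, N16, N19}.

{N2, N4, N5, N6, N7, N8, N9, N11, N12, N16, N19}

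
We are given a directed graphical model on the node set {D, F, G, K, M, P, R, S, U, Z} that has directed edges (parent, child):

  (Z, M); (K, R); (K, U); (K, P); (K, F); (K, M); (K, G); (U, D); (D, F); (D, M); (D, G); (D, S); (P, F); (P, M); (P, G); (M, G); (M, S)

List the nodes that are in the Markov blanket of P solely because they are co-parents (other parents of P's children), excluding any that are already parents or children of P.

{D, Z}

Children of P: F, G, M.
  F: D, K
  M: D, K, Z
  G: D, K, M
Excluding nodes already adjacent to P (F, G, K, M), the co-parent-only contribution is {D, Z}.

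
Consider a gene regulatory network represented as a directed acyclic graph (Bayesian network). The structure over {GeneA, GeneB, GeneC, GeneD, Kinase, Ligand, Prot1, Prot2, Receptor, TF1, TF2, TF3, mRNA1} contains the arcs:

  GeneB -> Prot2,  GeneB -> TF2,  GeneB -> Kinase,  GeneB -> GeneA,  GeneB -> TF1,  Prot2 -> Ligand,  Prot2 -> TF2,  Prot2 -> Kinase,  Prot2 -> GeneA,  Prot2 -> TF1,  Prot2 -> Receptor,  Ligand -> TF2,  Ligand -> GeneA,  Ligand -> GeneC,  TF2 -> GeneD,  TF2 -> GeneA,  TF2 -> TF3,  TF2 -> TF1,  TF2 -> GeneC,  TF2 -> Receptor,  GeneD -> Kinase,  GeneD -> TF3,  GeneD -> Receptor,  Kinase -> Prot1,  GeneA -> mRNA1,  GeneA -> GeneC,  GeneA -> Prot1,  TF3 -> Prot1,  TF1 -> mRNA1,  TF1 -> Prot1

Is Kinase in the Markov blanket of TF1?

Yes

Kinase is a co-parent of TF1: both are parents of Prot1.
So Kinase ∈ MB(TF1).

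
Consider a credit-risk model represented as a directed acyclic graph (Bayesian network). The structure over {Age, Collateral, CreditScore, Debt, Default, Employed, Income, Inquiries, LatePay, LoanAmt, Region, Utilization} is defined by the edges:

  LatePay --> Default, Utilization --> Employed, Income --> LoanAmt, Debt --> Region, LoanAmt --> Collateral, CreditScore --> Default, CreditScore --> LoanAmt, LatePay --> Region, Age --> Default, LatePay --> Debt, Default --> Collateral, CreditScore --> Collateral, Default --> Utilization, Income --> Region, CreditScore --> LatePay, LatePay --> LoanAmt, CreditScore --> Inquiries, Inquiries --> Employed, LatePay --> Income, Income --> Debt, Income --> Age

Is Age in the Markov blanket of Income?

Yes

Age is a child of Income.
So Age ∈ MB(Income).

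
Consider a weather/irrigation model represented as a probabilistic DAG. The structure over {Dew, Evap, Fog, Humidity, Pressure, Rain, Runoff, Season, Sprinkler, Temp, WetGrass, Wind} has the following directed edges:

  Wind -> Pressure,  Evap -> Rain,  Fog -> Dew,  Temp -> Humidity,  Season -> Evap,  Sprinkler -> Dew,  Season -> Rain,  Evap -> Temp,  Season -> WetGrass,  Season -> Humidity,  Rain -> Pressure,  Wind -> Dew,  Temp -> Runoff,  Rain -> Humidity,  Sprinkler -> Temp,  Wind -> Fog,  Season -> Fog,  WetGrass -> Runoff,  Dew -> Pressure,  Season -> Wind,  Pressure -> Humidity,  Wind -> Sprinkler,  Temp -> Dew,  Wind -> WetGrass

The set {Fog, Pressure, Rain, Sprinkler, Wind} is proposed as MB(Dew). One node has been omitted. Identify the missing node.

Temp

A node's Markov blanket = Pa ∪ Ch ∪ (parents of Ch other than the node itself).
Dew's parents: Fog, Sprinkler, Temp, Wind.
Children of Dew: Pressure.
Other parents of Dew's children:
  Pressure's other parents are Rain, Wind.
MB(Dew) = {Fog, Pressure, Rain, Sprinkler, Temp, Wind}.
Comparing with the claimed set, Temp is missing.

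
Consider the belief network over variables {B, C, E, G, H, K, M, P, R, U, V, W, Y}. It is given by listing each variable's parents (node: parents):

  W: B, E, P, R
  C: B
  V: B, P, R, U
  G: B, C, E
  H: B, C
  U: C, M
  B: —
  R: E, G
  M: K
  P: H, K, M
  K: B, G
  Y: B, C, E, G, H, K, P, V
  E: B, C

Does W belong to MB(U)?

The Markov blanket of a node is its parents, its children, and the other parents of its children.
U has parents C, M.
Children of U: V.
Other parents of U's children:
  parents(V) \ {U} = {B, P, R}.
MB(U) = {B, C, M, P, R, V}; W is not in this set.

No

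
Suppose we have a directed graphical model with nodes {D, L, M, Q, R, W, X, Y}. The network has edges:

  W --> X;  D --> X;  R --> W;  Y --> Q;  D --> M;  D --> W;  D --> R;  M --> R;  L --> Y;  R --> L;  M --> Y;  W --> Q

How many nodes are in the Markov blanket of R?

Recall MB(v) = parents ∪ children ∪ spouses, where spouses are the other parents of v's children.
Parents of R: D, M.
Ch(R) = {L, W}.
Parents of each child, excluding R:
  W's other parent is D.
  L: no additional parents.
MB(R) = {D, L, M, W}, which has 4 nodes.

4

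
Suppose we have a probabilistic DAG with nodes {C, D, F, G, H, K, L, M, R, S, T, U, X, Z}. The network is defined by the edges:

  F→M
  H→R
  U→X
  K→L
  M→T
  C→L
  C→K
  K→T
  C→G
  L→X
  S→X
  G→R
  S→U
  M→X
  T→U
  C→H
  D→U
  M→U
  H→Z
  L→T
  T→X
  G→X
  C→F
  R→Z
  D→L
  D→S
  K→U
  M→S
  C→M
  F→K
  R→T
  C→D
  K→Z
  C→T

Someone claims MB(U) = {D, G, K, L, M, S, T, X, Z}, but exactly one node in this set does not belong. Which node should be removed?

Parents of U: D, K, M, S, T.
U's children: X.
For each child, the remaining parents (spouses of U):
  X: G, L, M, S, T
MB(U) = {D, G, K, L, M, S, T, X}.
Z is neither a parent, child, nor co-parent of U, so it does not belong.

Z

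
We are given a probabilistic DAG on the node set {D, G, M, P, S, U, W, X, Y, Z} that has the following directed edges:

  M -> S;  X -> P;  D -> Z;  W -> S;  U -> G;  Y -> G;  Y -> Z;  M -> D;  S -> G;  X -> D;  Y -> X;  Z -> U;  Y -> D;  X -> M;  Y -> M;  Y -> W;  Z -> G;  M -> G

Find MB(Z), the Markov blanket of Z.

{D, G, M, S, U, Y}

The Markov blanket of a node is its parents, its children, and the other parents of its children.
Z has parents D, Y.
Z's children: G, U.
Co-parents of Z (other parents of its children):
  U has no other parent.
  G's other parents are M, S, U, Y.
MB(Z) = {D, G, M, S, U, Y}.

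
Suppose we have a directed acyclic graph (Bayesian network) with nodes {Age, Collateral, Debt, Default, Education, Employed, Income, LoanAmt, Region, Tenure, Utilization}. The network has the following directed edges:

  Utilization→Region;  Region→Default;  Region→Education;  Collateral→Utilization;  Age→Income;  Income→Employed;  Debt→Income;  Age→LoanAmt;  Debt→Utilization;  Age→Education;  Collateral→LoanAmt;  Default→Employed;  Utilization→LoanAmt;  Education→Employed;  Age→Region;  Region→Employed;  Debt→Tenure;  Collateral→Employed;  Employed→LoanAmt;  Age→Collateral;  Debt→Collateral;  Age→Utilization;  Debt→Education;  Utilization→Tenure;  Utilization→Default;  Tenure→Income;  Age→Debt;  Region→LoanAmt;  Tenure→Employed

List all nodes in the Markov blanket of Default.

The Markov blanket of a node is its parents, its children, and the other parents of its children.
Default's parents: Region, Utilization.
Default's children: Employed.
Parents of each child, excluding Default:
  Employed: Collateral, Education, Income, Region, Tenure
Union: {Region, Utilization} ∪ {Employed} ∪ {Collateral, Education, Income, Region, Tenure} = {Collateral, Education, Employed, Income, Region, Tenure, Utilization}.

{Collateral, Education, Employed, Income, Region, Tenure, Utilization}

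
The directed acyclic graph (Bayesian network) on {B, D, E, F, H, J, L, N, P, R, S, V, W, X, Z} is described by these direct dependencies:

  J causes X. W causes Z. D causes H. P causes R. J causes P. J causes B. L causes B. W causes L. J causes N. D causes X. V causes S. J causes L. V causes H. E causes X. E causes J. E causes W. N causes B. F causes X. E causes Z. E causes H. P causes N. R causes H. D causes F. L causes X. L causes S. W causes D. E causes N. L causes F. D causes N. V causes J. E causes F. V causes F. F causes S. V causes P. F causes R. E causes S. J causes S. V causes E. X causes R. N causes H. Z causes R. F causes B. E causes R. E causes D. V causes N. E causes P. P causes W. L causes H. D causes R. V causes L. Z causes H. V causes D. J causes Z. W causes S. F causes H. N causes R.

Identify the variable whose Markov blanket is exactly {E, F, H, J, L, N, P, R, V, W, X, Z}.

The target node must have every member of {E, F, H, J, L, N, P, R, V, W, X, Z} as a parent, child, or co-parent, and no others.
Parents of D: E, V, W; children: F, H, N, R, X; co-parents: E, F, J, L, N, P, R, V, X, Z.
These exactly cover the given set, so the node is D.

D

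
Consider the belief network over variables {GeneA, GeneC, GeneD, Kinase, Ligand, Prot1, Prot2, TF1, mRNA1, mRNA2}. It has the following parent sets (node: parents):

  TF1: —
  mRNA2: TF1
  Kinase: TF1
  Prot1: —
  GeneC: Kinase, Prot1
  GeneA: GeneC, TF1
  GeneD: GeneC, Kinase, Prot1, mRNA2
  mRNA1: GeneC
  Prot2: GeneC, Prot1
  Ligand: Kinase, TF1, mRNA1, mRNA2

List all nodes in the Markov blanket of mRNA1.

{GeneC, Kinase, Ligand, TF1, mRNA2}

The Markov blanket of a node is its parents, its children, and the other parents of its children.
mRNA1 has parent GeneC.
mRNA1 has child Ligand.
For each child, the remaining parents (spouses of mRNA1):
  Ligand: Kinase, TF1, mRNA2
Union: {GeneC} ∪ {Ligand} ∪ {Kinase, TF1, mRNA2} = {GeneC, Kinase, Ligand, TF1, mRNA2}.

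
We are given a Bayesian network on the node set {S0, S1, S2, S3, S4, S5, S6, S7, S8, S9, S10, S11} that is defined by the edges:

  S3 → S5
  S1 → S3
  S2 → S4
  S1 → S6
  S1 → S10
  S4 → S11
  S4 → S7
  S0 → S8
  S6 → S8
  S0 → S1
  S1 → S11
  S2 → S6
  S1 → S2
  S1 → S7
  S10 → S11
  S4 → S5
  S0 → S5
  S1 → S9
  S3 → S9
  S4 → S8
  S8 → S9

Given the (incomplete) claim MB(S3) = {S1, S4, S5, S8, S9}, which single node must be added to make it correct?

The Markov blanket of a node is its parents, its children, and the other parents of its children.
S3 has parent S1.
S3's children: S5, S9.
For each child, the remaining parents (spouses of S3):
  S5: S0, S4
  S9: S1, S8
MB(S3) = {S0, S1, S4, S5, S8, S9}.
Comparing with the claimed set, S0 is missing.

S0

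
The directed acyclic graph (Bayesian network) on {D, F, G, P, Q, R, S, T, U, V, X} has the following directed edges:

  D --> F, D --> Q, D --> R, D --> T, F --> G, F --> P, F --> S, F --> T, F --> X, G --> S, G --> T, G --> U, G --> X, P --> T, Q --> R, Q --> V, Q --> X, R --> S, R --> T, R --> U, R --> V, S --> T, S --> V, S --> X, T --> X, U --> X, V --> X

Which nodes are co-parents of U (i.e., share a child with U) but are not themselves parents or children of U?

{F, Q, S, T, V}

Children of U: X.
  parents(X) \ {U} = {F, G, Q, S, T, V}.
Excluding nodes already adjacent to U (G, R, X), the co-parent-only contribution is {F, Q, S, T, V}.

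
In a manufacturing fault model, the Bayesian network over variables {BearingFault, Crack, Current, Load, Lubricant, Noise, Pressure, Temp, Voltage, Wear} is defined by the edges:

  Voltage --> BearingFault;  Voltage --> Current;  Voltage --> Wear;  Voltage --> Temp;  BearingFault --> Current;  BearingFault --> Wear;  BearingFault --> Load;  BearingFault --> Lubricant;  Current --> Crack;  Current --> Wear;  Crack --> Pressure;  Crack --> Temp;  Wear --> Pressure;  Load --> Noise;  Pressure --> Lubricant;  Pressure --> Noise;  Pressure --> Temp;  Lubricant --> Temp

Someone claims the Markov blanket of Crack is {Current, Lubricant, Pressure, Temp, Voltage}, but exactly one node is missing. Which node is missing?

Crack has parent Current.
Crack has children Pressure, Temp.
Other parents of Crack's children:
  parents(Pressure) \ {Crack} = {Wear}.
  Temp's other parents are Lubricant, Pressure, Voltage.
MB(Crack) = {Current, Lubricant, Pressure, Temp, Voltage, Wear}.
Comparing with the claimed set, Wear is missing.

Wear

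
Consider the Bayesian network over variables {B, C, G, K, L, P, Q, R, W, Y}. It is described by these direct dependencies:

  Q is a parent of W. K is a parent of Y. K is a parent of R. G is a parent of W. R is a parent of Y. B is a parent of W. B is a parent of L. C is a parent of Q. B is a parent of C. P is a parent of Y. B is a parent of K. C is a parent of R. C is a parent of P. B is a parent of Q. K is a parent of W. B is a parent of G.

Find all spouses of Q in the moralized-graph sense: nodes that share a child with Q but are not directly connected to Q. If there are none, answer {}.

{G, K}

Children of Q: W.
  W's other parents are B, G, K.
Excluding nodes already adjacent to Q (B, C, W), the co-parent-only contribution is {G, K}.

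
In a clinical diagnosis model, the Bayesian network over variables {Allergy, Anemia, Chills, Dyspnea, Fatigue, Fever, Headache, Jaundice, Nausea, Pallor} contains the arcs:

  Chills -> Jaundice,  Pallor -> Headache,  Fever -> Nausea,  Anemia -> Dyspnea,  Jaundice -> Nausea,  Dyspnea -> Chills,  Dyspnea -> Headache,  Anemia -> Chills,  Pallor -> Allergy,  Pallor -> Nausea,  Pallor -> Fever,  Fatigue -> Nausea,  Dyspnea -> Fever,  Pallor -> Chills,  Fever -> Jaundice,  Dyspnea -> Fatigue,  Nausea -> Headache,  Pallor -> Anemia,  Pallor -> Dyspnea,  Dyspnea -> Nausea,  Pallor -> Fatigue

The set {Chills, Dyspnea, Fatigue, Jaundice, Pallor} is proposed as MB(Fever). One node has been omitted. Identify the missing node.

Nausea

Pa(Fever) = {Dyspnea, Pallor}.
Fever has children Jaundice, Nausea.
Parents of each child, excluding Fever:
  Jaundice also has parent Chills.
  Nausea's other parents are Dyspnea, Fatigue, Jaundice, Pallor.
MB(Fever) = {Chills, Dyspnea, Fatigue, Jaundice, Nausea, Pallor}.
Comparing with the claimed set, Nausea is missing.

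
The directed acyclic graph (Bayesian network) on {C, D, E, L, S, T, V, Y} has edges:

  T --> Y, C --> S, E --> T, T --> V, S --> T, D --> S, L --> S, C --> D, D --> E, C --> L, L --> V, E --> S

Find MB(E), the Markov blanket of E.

The Markov blanket of a node is its parents, its children, and the other parents of its children.
E has parent D.
Children of E: S, T.
Parents of each child, excluding E:
  S also has parents C, D, L.
  parents(T) \ {E} = {S}.
So the Markov blanket of E is {C, D, L, S, T}.

{C, D, L, S, T}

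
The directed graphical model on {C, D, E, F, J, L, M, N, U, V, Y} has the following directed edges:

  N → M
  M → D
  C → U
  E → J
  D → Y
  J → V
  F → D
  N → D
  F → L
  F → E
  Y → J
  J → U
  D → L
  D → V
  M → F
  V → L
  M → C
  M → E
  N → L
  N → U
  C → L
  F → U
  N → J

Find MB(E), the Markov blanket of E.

A node's Markov blanket = Pa ∪ Ch ∪ (parents of Ch other than the node itself).
Parents of E: F, M.
Children of E: J.
Co-parents of E (other parents of its children):
  J's other parents are N, Y.
Union: {F, M} ∪ {J} ∪ {N, Y} = {F, J, M, N, Y}.

{F, J, M, N, Y}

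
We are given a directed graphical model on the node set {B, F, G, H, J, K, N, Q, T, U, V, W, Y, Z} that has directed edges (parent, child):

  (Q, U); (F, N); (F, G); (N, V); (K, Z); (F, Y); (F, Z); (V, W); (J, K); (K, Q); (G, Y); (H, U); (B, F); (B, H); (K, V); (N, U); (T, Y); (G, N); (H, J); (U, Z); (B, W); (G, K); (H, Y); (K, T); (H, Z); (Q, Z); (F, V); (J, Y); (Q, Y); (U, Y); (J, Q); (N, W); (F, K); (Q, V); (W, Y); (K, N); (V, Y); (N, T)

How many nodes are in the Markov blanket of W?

Pa(W) = {B, N, V}.
W's children: Y.
For each child, the remaining parents (spouses of W):
  Y's other parents are F, G, H, J, Q, T, U, V.
MB(W) = {B, F, G, H, J, N, Q, T, U, V, Y}, which has 11 nodes.

11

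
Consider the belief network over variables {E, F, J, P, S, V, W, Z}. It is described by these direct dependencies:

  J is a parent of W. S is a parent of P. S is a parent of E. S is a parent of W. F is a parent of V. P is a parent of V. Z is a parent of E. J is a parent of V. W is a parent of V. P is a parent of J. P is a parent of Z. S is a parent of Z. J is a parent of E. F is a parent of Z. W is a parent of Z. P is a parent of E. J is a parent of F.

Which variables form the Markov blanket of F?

Parents of F: J.
F has children V, Z.
Parents of each child, excluding F:
  parents(Z) \ {F} = {P, S, W}.
  parents(V) \ {F} = {J, P, W}.
So the Markov blanket of F is {J, P, S, V, W, Z}.

{J, P, S, V, W, Z}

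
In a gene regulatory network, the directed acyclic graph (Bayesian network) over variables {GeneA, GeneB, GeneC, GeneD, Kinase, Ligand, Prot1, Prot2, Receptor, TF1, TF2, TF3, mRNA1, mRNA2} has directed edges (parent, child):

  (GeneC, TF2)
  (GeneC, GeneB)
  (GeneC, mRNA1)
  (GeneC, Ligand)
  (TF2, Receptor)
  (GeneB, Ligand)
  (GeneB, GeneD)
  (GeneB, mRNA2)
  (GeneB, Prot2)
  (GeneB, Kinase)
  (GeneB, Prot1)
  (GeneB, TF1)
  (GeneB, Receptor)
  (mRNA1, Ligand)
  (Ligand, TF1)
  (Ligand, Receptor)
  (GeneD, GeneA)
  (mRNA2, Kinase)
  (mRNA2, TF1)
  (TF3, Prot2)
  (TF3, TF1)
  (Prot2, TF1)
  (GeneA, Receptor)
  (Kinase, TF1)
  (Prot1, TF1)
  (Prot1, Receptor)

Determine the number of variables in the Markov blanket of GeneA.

6

The Markov blanket of a node is its parents, its children, and the other parents of its children.
Pa(GeneA) = {GeneD}.
Children of GeneA: Receptor.
Co-parents of GeneA (other parents of its children):
  parents(Receptor) \ {GeneA} = {GeneB, Ligand, Prot1, TF2}.
MB(GeneA) = {GeneB, GeneD, Ligand, Prot1, Receptor, TF2}, which has 6 nodes.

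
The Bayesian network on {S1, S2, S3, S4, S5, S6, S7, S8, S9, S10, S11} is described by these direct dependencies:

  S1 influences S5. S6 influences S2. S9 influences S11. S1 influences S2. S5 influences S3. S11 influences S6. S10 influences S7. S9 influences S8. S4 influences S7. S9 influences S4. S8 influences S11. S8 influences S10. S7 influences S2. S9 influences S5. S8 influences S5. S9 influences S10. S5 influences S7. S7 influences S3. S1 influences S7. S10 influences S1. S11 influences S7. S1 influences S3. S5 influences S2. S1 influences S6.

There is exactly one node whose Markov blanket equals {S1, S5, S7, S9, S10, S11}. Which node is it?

S4

The target node must have every member of {S1, S5, S7, S9, S10, S11} as a parent, child, or co-parent, and no others.
Parents of S4: S9; children: S7; co-parents: S1, S5, S10, S11.
These exactly cover the given set, so the node is S4.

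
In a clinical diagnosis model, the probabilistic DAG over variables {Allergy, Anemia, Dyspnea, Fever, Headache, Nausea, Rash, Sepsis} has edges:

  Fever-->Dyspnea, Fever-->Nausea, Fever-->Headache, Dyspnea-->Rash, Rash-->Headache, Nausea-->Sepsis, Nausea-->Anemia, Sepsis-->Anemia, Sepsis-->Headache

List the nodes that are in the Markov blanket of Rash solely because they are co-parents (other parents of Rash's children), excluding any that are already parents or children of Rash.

{Fever, Sepsis}

Children of Rash: Headache.
  Headache's other parents are Fever, Sepsis.
Excluding nodes already adjacent to Rash (Dyspnea, Headache), the co-parent-only contribution is {Fever, Sepsis}.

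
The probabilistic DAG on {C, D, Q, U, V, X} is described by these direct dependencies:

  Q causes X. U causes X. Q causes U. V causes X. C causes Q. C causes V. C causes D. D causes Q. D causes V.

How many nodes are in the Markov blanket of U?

The Markov blanket of a node is its parents, its children, and the other parents of its children.
U has parent Q.
U has child X.
Other parents of U's children:
  parents(X) \ {U} = {Q, V}.
MB(U) = {Q, V, X}, which has 3 nodes.

3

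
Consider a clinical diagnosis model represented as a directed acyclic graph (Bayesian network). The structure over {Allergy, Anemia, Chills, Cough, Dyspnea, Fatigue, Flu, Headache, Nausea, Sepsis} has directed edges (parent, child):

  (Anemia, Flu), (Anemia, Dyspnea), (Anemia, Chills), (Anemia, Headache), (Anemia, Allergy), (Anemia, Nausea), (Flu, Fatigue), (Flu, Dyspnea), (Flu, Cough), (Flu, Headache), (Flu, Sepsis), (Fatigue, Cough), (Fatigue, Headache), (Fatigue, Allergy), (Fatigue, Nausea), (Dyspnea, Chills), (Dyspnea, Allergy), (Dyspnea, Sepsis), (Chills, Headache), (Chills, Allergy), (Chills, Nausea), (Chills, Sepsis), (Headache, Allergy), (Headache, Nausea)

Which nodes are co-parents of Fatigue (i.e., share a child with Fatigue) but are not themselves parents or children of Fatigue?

{Anemia, Chills, Dyspnea}

Children of Fatigue: Allergy, Cough, Headache, Nausea.
  parents(Cough) \ {Fatigue} = {Flu}.
  Headache also has parents Anemia, Chills, Flu.
  parents(Allergy) \ {Fatigue} = {Anemia, Chills, Dyspnea, Headache}.
  parents(Nausea) \ {Fatigue} = {Anemia, Chills, Headache}.
Excluding nodes already adjacent to Fatigue (Allergy, Cough, Flu, Headache, Nausea), the co-parent-only contribution is {Anemia, Chills, Dyspnea}.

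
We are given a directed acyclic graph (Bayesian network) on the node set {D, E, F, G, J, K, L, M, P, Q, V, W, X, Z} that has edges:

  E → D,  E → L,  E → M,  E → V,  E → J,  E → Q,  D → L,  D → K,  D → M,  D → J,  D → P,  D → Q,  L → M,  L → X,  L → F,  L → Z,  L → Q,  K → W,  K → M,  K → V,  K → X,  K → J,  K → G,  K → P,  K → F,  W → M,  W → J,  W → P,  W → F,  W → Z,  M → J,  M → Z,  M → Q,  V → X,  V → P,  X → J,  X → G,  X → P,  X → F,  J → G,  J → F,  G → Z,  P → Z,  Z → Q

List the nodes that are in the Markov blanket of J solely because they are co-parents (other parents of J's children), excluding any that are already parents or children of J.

Children of J: F, G.
  parents(G) \ {J} = {K, X}.
  F also has parents K, L, W, X.
Excluding nodes already adjacent to J (D, E, F, G, K, M, W, X), the co-parent-only contribution is {L}.

{L}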